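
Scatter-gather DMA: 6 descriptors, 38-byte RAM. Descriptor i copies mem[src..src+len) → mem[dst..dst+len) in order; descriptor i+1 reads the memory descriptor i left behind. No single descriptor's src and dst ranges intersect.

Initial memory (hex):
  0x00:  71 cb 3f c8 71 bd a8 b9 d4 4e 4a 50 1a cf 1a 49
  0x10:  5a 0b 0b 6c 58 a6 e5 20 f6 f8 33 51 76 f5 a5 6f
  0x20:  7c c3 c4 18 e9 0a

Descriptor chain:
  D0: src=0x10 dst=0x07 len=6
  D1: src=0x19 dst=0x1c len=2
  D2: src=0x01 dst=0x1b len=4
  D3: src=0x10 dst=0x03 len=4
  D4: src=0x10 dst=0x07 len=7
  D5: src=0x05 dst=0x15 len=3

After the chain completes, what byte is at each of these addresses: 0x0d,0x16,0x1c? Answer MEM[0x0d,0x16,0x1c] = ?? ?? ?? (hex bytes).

D0: mem[0x07..0x0c] <- [5a 0b 0b 6c 58 a6]
D1: mem[0x1c..0x1d] <- [f8 33]
D2: mem[0x1b..0x1e] <- [cb 3f c8 71]
D3: mem[0x03..0x06] <- [5a 0b 0b 6c]
D4: mem[0x07..0x0d] <- [5a 0b 0b 6c 58 a6 e5]
D5: mem[0x15..0x17] <- [0b 6c 5a]
query mem[0x0d]=0xe5, mem[0x16]=0x6c, mem[0x1c]=0x3f

MEM[0x0d,0x16,0x1c] = e5 6c 3f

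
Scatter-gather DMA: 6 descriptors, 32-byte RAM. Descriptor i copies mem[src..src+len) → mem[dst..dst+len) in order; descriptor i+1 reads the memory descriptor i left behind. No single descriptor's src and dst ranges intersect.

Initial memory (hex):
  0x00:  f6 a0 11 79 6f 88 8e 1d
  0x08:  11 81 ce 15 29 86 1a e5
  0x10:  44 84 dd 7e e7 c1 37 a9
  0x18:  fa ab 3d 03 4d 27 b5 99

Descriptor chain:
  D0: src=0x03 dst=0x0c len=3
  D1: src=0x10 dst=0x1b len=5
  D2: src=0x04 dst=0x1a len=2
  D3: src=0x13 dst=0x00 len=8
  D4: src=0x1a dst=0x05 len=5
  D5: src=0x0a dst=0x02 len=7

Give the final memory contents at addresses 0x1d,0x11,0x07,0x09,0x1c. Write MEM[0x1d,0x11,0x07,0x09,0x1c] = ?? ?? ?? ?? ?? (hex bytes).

#0 dst[0x0c+3] := {0x79,0x6f,0x88}
#1 dst[0x1b+5] := {0x44,0x84,0xdd,0x7e,0xe7}
#2 dst[0x1a+2] := {0x6f,0x88}
#3 dst[0x00+8] := {0x7e,0xe7,0xc1,0x37,0xa9,0xfa,0xab,0x6f}
#4 dst[0x05+5] := {0x6f,0x88,0x84,0xdd,0x7e}
#5 dst[0x02+7] := {0xce,0x15,0x79,0x6f,0x88,0xe5,0x44}
query mem[0x1d]=0xdd, mem[0x11]=0x84, mem[0x07]=0xe5, mem[0x09]=0x7e, mem[0x1c]=0x84

MEM[0x1d,0x11,0x07,0x09,0x1c] = dd 84 e5 7e 84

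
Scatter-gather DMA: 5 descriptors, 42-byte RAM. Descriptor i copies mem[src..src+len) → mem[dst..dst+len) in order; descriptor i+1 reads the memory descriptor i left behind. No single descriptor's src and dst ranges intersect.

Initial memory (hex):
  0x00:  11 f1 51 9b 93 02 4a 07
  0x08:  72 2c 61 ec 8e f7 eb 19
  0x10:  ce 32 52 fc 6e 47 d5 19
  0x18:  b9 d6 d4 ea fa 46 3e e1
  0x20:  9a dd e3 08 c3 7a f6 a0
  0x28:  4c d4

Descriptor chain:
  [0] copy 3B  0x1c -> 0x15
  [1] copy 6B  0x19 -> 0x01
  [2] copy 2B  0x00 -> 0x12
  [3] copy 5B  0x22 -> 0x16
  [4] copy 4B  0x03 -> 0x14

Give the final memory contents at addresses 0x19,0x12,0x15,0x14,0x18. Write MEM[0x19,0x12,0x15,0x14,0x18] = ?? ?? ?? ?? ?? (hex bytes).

MEM[0x19,0x12,0x15,0x14,0x18] = 7a 11 fa ea c3

  after D0: wrote 3B at 0x15 = fa463e
  after D1: wrote 6B at 0x01 = d6d4eafa463e
  after D2: wrote 2B at 0x12 = 11d6
  after D3: wrote 5B at 0x16 = e308c37af6
  after D4: wrote 4B at 0x14 = eafa463e
query mem[0x19]=0x7a, mem[0x12]=0x11, mem[0x15]=0xfa, mem[0x14]=0xea, mem[0x18]=0xc3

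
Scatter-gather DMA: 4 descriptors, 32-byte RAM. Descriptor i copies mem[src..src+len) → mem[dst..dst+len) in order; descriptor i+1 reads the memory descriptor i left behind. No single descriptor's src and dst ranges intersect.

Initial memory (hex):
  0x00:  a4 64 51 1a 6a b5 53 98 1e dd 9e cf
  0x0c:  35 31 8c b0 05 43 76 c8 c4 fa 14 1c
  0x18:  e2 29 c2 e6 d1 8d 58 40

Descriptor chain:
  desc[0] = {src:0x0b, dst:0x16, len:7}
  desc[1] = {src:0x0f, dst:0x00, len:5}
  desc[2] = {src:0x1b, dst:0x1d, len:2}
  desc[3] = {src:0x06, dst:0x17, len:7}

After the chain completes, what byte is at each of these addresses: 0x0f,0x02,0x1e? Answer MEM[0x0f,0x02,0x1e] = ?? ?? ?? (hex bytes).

MEM[0x0f,0x02,0x1e] = b0 43 43

  after D0: wrote 7B at 0x16 = cf35318cb00543
  after D1: wrote 5B at 0x00 = b0054376c8
  after D2: wrote 2B at 0x1d = 0543
  after D3: wrote 7B at 0x17 = 53981edd9ecf35
query mem[0x0f]=0xb0, mem[0x02]=0x43, mem[0x1e]=0x43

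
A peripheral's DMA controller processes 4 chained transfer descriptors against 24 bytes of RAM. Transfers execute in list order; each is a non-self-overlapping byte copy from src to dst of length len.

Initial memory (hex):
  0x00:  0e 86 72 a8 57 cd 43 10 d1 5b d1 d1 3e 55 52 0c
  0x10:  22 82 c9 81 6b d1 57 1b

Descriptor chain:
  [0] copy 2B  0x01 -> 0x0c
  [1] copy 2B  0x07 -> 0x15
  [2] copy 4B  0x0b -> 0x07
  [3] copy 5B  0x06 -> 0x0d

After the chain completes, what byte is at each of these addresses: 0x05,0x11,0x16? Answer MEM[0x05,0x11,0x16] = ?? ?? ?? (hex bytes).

MEM[0x05,0x11,0x16] = cd 52 d1

  after D0: wrote 2B at 0x0c = 8672
  after D1: wrote 2B at 0x15 = 10d1
  after D2: wrote 4B at 0x07 = d1867252
  after D3: wrote 5B at 0x0d = 43d1867252
query mem[0x05]=0xcd, mem[0x11]=0x52, mem[0x16]=0xd1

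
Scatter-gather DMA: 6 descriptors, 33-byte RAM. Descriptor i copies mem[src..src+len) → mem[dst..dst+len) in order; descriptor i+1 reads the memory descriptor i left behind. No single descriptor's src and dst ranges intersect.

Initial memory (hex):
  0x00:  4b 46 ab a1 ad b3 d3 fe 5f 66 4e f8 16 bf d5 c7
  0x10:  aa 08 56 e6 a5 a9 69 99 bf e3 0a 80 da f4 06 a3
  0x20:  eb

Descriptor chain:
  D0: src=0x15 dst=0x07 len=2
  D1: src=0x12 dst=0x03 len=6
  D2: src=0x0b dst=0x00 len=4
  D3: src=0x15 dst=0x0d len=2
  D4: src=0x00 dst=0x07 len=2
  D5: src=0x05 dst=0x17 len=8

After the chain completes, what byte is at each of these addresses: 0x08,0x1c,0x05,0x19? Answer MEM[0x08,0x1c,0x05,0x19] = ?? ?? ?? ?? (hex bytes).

MEM[0x08,0x1c,0x05,0x19] = 16 4e a5 f8

  after D0: wrote 2B at 0x07 = a969
  after D1: wrote 6B at 0x03 = 56e6a5a96999
  after D2: wrote 4B at 0x00 = f816bfd5
  after D3: wrote 2B at 0x0d = a969
  after D4: wrote 2B at 0x07 = f816
  after D5: wrote 8B at 0x17 = a5a9f816664ef816
query mem[0x08]=0x16, mem[0x1c]=0x4e, mem[0x05]=0xa5, mem[0x19]=0xf8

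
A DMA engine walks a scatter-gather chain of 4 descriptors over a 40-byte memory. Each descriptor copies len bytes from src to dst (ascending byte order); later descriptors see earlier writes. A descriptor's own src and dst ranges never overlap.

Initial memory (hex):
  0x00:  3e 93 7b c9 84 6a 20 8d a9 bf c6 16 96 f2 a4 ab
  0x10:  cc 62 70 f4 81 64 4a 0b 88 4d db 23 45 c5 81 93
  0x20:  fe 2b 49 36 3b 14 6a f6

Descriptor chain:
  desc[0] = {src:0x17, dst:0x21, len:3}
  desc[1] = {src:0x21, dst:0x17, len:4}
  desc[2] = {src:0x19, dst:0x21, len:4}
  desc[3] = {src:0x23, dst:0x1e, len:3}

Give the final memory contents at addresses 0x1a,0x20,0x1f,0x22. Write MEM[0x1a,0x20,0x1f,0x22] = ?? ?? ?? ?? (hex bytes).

D0: mem[0x21..0x23] <- [0b 88 4d]
D1: mem[0x17..0x1a] <- [0b 88 4d 3b]
D2: mem[0x21..0x24] <- [4d 3b 23 45]
D3: mem[0x1e..0x20] <- [23 45 14]
query mem[0x1a]=0x3b, mem[0x20]=0x14, mem[0x1f]=0x45, mem[0x22]=0x3b

MEM[0x1a,0x20,0x1f,0x22] = 3b 14 45 3b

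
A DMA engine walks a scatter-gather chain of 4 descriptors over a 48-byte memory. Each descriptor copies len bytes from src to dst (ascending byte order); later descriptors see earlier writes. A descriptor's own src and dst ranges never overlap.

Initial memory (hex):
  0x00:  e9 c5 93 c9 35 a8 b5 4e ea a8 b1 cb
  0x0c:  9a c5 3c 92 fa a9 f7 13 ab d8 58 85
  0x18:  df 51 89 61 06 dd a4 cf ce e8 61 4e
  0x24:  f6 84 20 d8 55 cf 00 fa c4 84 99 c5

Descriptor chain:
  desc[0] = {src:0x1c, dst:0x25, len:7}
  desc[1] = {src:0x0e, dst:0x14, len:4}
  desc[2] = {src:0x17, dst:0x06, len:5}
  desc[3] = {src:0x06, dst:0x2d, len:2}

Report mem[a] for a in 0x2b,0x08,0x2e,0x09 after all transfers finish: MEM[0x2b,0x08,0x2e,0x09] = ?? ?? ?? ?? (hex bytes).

MEM[0x2b,0x08,0x2e,0x09] = 61 51 df 89

D0: mem[0x25..0x2b] <- [06 dd a4 cf ce e8 61]
D1: mem[0x14..0x17] <- [3c 92 fa a9]
D2: mem[0x06..0x0a] <- [a9 df 51 89 61]
D3: mem[0x2d..0x2e] <- [a9 df]
query mem[0x2b]=0x61, mem[0x08]=0x51, mem[0x2e]=0xdf, mem[0x09]=0x89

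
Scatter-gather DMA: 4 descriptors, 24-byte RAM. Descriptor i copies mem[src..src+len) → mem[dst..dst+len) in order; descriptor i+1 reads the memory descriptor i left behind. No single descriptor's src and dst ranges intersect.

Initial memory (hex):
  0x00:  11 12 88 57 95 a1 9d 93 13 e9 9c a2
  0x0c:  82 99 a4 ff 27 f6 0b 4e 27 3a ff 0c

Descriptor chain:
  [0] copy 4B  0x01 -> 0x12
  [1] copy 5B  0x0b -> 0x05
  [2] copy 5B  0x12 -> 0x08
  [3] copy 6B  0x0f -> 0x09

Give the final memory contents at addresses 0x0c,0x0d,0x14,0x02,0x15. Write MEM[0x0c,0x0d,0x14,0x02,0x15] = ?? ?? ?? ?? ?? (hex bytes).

MEM[0x0c,0x0d,0x14,0x02,0x15] = 12 88 57 88 95

#0 dst[0x12+4] := {0x12,0x88,0x57,0x95}
#1 dst[0x05+5] := {0xa2,0x82,0x99,0xa4,0xff}
#2 dst[0x08+5] := {0x12,0x88,0x57,0x95,0xff}
#3 dst[0x09+6] := {0xff,0x27,0xf6,0x12,0x88,0x57}
query mem[0x0c]=0x12, mem[0x0d]=0x88, mem[0x14]=0x57, mem[0x02]=0x88, mem[0x15]=0x95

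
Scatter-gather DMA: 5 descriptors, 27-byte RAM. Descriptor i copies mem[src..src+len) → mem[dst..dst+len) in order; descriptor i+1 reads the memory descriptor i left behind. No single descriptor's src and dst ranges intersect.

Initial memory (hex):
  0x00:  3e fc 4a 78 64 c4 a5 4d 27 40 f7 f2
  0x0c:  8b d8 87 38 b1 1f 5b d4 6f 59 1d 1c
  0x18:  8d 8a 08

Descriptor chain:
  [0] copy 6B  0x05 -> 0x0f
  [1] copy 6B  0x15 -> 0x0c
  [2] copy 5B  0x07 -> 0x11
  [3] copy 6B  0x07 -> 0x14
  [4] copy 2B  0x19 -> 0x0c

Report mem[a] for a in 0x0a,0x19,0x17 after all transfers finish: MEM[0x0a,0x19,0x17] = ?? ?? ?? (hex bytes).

[0] 0x05->0x0f len=6 : c4 a5 4d 27 40 f7
[1] 0x15->0x0c len=6 : 59 1d 1c 8d 8a 08
[2] 0x07->0x11 len=5 : 4d 27 40 f7 f2
[3] 0x07->0x14 len=6 : 4d 27 40 f7 f2 59
[4] 0x19->0x0c len=2 : 59 08
query mem[0x0a]=0xf7, mem[0x19]=0x59, mem[0x17]=0xf7

MEM[0x0a,0x19,0x17] = f7 59 f7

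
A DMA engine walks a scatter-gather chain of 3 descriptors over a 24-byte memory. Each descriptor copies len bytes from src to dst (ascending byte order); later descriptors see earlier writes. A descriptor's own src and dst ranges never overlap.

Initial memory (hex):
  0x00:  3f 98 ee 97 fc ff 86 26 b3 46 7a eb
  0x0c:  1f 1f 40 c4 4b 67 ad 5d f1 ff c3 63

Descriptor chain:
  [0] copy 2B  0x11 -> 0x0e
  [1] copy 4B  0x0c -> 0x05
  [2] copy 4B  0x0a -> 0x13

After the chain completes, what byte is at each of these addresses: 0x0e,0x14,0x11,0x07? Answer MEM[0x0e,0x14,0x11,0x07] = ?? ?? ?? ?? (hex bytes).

[0] 0x11->0x0e len=2 : 67 ad
[1] 0x0c->0x05 len=4 : 1f 1f 67 ad
[2] 0x0a->0x13 len=4 : 7a eb 1f 1f
query mem[0x0e]=0x67, mem[0x14]=0xeb, mem[0x11]=0x67, mem[0x07]=0x67

MEM[0x0e,0x14,0x11,0x07] = 67 eb 67 67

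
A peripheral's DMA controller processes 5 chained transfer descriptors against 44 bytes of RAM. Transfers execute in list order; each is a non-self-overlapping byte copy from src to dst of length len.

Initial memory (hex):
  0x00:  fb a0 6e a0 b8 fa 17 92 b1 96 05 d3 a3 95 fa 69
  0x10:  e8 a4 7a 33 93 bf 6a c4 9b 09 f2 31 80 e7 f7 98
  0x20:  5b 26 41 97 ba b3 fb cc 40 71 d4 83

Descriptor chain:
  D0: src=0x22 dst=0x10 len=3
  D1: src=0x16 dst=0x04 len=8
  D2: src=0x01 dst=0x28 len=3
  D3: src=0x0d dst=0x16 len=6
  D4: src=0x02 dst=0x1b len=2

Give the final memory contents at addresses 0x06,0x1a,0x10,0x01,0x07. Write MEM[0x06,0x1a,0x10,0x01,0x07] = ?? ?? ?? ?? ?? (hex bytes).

#0 dst[0x10+3] := {0x41,0x97,0xba}
#1 dst[0x04+8] := {0x6a,0xc4,0x9b,0x09,0xf2,0x31,0x80,0xe7}
#2 dst[0x28+3] := {0xa0,0x6e,0xa0}
#3 dst[0x16+6] := {0x95,0xfa,0x69,0x41,0x97,0xba}
#4 dst[0x1b+2] := {0x6e,0xa0}
query mem[0x06]=0x9b, mem[0x1a]=0x97, mem[0x10]=0x41, mem[0x01]=0xa0, mem[0x07]=0x09

MEM[0x06,0x1a,0x10,0x01,0x07] = 9b 97 41 a0 09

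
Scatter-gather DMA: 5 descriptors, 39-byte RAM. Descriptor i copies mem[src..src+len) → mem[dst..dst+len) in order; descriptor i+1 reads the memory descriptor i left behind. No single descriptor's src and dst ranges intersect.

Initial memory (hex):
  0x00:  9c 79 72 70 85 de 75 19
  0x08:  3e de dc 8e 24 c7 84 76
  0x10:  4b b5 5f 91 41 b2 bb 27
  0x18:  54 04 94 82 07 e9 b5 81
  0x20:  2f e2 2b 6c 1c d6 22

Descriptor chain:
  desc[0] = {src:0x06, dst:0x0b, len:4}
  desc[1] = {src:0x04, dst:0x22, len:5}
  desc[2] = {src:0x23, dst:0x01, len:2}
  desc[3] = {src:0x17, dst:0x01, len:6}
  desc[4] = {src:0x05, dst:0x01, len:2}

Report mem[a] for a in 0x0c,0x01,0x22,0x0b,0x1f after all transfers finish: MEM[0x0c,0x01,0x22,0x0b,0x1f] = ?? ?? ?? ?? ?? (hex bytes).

#0 dst[0x0b+4] := {0x75,0x19,0x3e,0xde}
#1 dst[0x22+5] := {0x85,0xde,0x75,0x19,0x3e}
#2 dst[0x01+2] := {0xde,0x75}
#3 dst[0x01+6] := {0x27,0x54,0x04,0x94,0x82,0x07}
#4 dst[0x01+2] := {0x82,0x07}
query mem[0x0c]=0x19, mem[0x01]=0x82, mem[0x22]=0x85, mem[0x0b]=0x75, mem[0x1f]=0x81

MEM[0x0c,0x01,0x22,0x0b,0x1f] = 19 82 85 75 81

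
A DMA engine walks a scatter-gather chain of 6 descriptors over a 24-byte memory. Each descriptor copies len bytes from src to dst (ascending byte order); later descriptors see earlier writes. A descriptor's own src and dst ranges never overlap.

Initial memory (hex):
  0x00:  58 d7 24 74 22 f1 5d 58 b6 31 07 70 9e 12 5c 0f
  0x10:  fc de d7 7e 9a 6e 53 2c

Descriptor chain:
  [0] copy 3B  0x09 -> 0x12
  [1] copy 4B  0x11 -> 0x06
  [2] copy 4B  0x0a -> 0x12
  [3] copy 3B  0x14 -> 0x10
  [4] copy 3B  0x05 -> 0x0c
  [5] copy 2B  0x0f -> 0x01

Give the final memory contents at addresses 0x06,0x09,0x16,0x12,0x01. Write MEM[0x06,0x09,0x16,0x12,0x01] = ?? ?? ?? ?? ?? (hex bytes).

#0 dst[0x12+3] := {0x31,0x07,0x70}
#1 dst[0x06+4] := {0xde,0x31,0x07,0x70}
#2 dst[0x12+4] := {0x07,0x70,0x9e,0x12}
#3 dst[0x10+3] := {0x9e,0x12,0x53}
#4 dst[0x0c+3] := {0xf1,0xde,0x31}
#5 dst[0x01+2] := {0x0f,0x9e}
query mem[0x06]=0xde, mem[0x09]=0x70, mem[0x16]=0x53, mem[0x12]=0x53, mem[0x01]=0x0f

MEM[0x06,0x09,0x16,0x12,0x01] = de 70 53 53 0f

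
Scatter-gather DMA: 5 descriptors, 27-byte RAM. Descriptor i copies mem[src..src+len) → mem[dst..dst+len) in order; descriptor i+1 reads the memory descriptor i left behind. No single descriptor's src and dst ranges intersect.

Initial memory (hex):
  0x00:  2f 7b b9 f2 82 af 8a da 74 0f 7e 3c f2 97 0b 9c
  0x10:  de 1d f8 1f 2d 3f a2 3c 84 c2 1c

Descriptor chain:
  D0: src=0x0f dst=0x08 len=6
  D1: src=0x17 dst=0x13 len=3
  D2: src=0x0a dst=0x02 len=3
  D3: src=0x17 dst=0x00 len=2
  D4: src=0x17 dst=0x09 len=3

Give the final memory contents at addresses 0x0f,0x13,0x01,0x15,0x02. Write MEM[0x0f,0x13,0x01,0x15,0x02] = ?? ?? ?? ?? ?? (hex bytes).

#0 dst[0x08+6] := {0x9c,0xde,0x1d,0xf8,0x1f,0x2d}
#1 dst[0x13+3] := {0x3c,0x84,0xc2}
#2 dst[0x02+3] := {0x1d,0xf8,0x1f}
#3 dst[0x00+2] := {0x3c,0x84}
#4 dst[0x09+3] := {0x3c,0x84,0xc2}
query mem[0x0f]=0x9c, mem[0x13]=0x3c, mem[0x01]=0x84, mem[0x15]=0xc2, mem[0x02]=0x1d

MEM[0x0f,0x13,0x01,0x15,0x02] = 9c 3c 84 c2 1d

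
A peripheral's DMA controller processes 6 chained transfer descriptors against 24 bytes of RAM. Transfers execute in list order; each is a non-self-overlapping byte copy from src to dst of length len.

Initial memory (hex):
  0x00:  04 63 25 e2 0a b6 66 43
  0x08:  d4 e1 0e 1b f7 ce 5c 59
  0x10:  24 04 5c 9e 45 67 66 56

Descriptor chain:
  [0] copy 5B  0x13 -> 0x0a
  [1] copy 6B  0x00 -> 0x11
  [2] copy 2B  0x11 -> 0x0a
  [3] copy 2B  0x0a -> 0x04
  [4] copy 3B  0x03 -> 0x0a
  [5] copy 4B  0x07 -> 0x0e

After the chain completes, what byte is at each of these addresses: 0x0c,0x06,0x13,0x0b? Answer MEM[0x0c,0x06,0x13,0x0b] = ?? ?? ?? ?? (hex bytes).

MEM[0x0c,0x06,0x13,0x0b] = 63 66 25 04

D0: mem[0x0a..0x0e] <- [9e 45 67 66 56]
D1: mem[0x11..0x16] <- [04 63 25 e2 0a b6]
D2: mem[0x0a..0x0b] <- [04 63]
D3: mem[0x04..0x05] <- [04 63]
D4: mem[0x0a..0x0c] <- [e2 04 63]
D5: mem[0x0e..0x11] <- [43 d4 e1 e2]
query mem[0x0c]=0x63, mem[0x06]=0x66, mem[0x13]=0x25, mem[0x0b]=0x04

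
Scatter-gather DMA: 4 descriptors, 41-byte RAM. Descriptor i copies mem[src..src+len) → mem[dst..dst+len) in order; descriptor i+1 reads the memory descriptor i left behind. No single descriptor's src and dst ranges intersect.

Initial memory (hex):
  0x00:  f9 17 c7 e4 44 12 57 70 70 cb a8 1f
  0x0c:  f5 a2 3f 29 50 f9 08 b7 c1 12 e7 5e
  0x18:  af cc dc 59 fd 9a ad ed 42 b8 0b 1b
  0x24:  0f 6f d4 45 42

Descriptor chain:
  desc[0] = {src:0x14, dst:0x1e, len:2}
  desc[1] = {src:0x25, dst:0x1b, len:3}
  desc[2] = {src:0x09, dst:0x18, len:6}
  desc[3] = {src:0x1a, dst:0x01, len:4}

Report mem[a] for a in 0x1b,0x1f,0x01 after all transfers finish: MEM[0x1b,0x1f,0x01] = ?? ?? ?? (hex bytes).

#0 dst[0x1e+2] := {0xc1,0x12}
#1 dst[0x1b+3] := {0x6f,0xd4,0x45}
#2 dst[0x18+6] := {0xcb,0xa8,0x1f,0xf5,0xa2,0x3f}
#3 dst[0x01+4] := {0x1f,0xf5,0xa2,0x3f}
query mem[0x1b]=0xf5, mem[0x1f]=0x12, mem[0x01]=0x1f

MEM[0x1b,0x1f,0x01] = f5 12 1f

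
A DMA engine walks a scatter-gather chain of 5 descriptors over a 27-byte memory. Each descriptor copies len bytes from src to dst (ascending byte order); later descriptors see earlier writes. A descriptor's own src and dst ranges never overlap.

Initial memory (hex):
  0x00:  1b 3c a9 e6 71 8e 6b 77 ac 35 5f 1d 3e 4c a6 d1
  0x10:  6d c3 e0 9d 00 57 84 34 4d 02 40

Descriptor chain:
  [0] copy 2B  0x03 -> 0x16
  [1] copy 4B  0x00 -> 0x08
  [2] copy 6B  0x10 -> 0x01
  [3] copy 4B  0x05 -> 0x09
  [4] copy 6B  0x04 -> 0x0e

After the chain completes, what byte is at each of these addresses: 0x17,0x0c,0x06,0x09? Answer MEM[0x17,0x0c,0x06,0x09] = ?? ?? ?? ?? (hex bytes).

MEM[0x17,0x0c,0x06,0x09] = 71 1b 57 00

#0 dst[0x16+2] := {0xe6,0x71}
#1 dst[0x08+4] := {0x1b,0x3c,0xa9,0xe6}
#2 dst[0x01+6] := {0x6d,0xc3,0xe0,0x9d,0x00,0x57}
#3 dst[0x09+4] := {0x00,0x57,0x77,0x1b}
#4 dst[0x0e+6] := {0x9d,0x00,0x57,0x77,0x1b,0x00}
query mem[0x17]=0x71, mem[0x0c]=0x1b, mem[0x06]=0x57, mem[0x09]=0x00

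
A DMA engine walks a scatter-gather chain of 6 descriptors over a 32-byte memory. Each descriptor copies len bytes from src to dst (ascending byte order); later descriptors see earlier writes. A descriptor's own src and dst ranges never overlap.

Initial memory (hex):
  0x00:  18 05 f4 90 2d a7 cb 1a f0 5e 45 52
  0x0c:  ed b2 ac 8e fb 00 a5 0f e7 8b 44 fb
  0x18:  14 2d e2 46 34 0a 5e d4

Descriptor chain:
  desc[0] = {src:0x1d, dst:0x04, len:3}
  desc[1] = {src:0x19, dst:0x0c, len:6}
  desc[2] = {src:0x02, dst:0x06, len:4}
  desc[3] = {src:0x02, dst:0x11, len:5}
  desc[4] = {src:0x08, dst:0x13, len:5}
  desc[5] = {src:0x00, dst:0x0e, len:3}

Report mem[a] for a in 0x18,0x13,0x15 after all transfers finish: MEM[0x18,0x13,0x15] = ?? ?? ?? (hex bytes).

  after D0: wrote 3B at 0x04 = 0a5ed4
  after D1: wrote 6B at 0x0c = 2de246340a5e
  after D2: wrote 4B at 0x06 = f4900a5e
  after D3: wrote 5B at 0x11 = f4900a5ef4
  after D4: wrote 5B at 0x13 = 0a5e45522d
  after D5: wrote 3B at 0x0e = 1805f4
query mem[0x18]=0x14, mem[0x13]=0x0a, mem[0x15]=0x45

MEM[0x18,0x13,0x15] = 14 0a 45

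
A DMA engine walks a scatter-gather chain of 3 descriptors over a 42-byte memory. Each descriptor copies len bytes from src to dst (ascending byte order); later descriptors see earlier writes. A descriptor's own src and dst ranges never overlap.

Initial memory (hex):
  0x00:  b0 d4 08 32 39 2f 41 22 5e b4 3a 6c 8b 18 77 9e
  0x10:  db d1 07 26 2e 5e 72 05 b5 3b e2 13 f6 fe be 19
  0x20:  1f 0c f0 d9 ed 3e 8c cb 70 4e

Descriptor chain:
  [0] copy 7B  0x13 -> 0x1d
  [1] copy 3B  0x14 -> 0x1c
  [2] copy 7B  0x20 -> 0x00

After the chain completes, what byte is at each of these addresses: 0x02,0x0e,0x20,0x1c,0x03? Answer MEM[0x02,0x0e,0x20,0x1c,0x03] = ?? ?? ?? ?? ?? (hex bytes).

MEM[0x02,0x0e,0x20,0x1c,0x03] = b5 77 72 2e 3b

  after D0: wrote 7B at 0x1d = 262e5e7205b53b
  after D1: wrote 3B at 0x1c = 2e5e72
  after D2: wrote 7B at 0x00 = 7205b53bed3e8c
query mem[0x02]=0xb5, mem[0x0e]=0x77, mem[0x20]=0x72, mem[0x1c]=0x2e, mem[0x03]=0x3b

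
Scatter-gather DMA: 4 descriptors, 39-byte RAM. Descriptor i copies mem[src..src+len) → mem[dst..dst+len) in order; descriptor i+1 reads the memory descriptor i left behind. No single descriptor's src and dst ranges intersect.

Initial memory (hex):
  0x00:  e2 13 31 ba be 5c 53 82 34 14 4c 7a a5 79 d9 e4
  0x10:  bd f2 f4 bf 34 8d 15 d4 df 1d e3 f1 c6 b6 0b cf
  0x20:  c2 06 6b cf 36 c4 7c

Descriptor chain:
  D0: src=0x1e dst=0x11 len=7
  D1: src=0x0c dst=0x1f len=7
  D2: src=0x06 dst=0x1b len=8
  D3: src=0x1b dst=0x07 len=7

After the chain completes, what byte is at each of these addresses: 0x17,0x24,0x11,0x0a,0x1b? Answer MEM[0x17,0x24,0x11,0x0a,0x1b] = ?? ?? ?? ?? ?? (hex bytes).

#0 dst[0x11+7] := {0x0b,0xcf,0xc2,0x06,0x6b,0xcf,0x36}
#1 dst[0x1f+7] := {0xa5,0x79,0xd9,0xe4,0xbd,0x0b,0xcf}
#2 dst[0x1b+8] := {0x53,0x82,0x34,0x14,0x4c,0x7a,0xa5,0x79}
#3 dst[0x07+7] := {0x53,0x82,0x34,0x14,0x4c,0x7a,0xa5}
query mem[0x17]=0x36, mem[0x24]=0x0b, mem[0x11]=0x0b, mem[0x0a]=0x14, mem[0x1b]=0x53

MEM[0x17,0x24,0x11,0x0a,0x1b] = 36 0b 0b 14 53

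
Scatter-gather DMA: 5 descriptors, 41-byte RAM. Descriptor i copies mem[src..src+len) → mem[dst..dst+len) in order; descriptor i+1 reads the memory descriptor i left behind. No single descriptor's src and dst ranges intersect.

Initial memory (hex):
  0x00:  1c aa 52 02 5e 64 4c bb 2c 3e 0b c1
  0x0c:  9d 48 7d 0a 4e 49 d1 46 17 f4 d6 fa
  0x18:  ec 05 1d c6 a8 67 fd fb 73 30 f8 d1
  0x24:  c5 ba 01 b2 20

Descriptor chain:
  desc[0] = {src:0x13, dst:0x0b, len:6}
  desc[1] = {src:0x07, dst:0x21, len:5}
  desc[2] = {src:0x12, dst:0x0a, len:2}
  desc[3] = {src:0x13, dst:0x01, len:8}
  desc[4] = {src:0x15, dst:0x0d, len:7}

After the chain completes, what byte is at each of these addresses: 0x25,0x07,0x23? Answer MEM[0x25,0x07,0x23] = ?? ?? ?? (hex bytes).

D0: mem[0x0b..0x10] <- [46 17 f4 d6 fa ec]
D1: mem[0x21..0x25] <- [bb 2c 3e 0b 46]
D2: mem[0x0a..0x0b] <- [d1 46]
D3: mem[0x01..0x08] <- [46 17 f4 d6 fa ec 05 1d]
D4: mem[0x0d..0x13] <- [f4 d6 fa ec 05 1d c6]
query mem[0x25]=0x46, mem[0x07]=0x05, mem[0x23]=0x3e

MEM[0x25,0x07,0x23] = 46 05 3e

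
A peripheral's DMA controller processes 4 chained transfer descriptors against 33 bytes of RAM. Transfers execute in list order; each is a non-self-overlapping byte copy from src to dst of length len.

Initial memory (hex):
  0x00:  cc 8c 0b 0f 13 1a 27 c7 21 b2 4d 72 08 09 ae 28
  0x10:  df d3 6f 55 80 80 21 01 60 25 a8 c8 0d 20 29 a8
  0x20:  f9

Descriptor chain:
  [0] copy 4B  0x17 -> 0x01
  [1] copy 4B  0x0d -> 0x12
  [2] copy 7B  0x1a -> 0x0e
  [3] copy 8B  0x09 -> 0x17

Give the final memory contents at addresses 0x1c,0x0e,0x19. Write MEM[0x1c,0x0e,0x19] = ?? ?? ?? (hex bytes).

  after D0: wrote 4B at 0x01 = 016025a8
  after D1: wrote 4B at 0x12 = 09ae28df
  after D2: wrote 7B at 0x0e = a8c80d2029a8f9
  after D3: wrote 8B at 0x17 = b24d720809a8c80d
query mem[0x1c]=0xa8, mem[0x0e]=0xa8, mem[0x19]=0x72

MEM[0x1c,0x0e,0x19] = a8 a8 72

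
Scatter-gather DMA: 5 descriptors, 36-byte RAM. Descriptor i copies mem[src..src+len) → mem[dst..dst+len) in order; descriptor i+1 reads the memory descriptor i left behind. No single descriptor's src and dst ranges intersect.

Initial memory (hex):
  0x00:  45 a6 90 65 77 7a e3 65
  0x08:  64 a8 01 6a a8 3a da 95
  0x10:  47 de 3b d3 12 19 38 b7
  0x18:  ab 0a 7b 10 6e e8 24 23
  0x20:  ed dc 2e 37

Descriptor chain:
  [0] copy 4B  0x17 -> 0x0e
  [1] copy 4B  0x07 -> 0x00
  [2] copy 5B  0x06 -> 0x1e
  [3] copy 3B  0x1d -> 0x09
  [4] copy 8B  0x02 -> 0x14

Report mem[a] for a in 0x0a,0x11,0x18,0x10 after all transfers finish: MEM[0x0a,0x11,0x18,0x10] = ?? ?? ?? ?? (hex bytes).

MEM[0x0a,0x11,0x18,0x10] = e3 7b e3 0a

  after D0: wrote 4B at 0x0e = b7ab0a7b
  after D1: wrote 4B at 0x00 = 6564a801
  after D2: wrote 5B at 0x1e = e36564a801
  after D3: wrote 3B at 0x09 = e8e365
  after D4: wrote 8B at 0x14 = a801777ae36564e8
query mem[0x0a]=0xe3, mem[0x11]=0x7b, mem[0x18]=0xe3, mem[0x10]=0x0a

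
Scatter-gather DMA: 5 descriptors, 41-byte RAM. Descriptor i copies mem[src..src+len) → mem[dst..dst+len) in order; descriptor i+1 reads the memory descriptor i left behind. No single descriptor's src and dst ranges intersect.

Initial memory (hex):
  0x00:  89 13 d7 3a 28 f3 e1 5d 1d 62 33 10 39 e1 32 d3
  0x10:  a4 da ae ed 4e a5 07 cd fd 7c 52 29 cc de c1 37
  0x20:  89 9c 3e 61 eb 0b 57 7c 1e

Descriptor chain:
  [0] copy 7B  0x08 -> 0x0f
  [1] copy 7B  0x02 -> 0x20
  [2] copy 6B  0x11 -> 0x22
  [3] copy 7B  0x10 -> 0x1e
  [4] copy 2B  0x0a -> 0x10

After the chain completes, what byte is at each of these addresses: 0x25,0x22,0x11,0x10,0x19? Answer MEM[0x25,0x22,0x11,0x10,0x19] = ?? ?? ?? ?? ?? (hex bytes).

MEM[0x25,0x22,0x11,0x10,0x19] = e1 e1 10 33 7c

D0: mem[0x0f..0x15] <- [1d 62 33 10 39 e1 32]
D1: mem[0x20..0x26] <- [d7 3a 28 f3 e1 5d 1d]
D2: mem[0x22..0x27] <- [33 10 39 e1 32 07]
D3: mem[0x1e..0x24] <- [62 33 10 39 e1 32 07]
D4: mem[0x10..0x11] <- [33 10]
query mem[0x25]=0xe1, mem[0x22]=0xe1, mem[0x11]=0x10, mem[0x10]=0x33, mem[0x19]=0x7c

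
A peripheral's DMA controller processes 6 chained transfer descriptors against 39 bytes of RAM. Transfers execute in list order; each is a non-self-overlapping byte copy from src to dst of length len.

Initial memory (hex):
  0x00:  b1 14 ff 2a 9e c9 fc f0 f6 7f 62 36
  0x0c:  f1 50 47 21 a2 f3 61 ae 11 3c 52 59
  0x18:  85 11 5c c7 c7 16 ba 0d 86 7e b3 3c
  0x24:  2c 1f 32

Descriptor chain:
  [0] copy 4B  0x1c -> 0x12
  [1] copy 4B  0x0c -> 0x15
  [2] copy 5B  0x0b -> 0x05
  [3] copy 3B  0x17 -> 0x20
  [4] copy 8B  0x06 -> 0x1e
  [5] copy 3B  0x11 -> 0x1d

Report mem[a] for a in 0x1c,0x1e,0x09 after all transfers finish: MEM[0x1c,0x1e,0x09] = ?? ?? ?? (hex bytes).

MEM[0x1c,0x1e,0x09] = c7 c7 21

  after D0: wrote 4B at 0x12 = c716ba0d
  after D1: wrote 4B at 0x15 = f1504721
  after D2: wrote 5B at 0x05 = 36f1504721
  after D3: wrote 3B at 0x20 = 472111
  after D4: wrote 8B at 0x1e = f15047216236f150
  after D5: wrote 3B at 0x1d = f3c716
query mem[0x1c]=0xc7, mem[0x1e]=0xc7, mem[0x09]=0x21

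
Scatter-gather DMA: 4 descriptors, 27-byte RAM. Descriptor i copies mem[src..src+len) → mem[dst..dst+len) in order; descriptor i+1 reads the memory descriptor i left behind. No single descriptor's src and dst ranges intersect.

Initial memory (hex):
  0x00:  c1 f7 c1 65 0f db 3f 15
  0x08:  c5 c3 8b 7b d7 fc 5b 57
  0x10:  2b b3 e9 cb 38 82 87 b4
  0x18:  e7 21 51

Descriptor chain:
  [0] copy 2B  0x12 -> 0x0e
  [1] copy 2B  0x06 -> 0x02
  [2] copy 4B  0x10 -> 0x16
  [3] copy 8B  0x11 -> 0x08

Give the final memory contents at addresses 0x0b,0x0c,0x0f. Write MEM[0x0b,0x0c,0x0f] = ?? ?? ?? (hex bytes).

MEM[0x0b,0x0c,0x0f] = 38 82 e9

  after D0: wrote 2B at 0x0e = e9cb
  after D1: wrote 2B at 0x02 = 3f15
  after D2: wrote 4B at 0x16 = 2bb3e9cb
  after D3: wrote 8B at 0x08 = b3e9cb38822bb3e9
query mem[0x0b]=0x38, mem[0x0c]=0x82, mem[0x0f]=0xe9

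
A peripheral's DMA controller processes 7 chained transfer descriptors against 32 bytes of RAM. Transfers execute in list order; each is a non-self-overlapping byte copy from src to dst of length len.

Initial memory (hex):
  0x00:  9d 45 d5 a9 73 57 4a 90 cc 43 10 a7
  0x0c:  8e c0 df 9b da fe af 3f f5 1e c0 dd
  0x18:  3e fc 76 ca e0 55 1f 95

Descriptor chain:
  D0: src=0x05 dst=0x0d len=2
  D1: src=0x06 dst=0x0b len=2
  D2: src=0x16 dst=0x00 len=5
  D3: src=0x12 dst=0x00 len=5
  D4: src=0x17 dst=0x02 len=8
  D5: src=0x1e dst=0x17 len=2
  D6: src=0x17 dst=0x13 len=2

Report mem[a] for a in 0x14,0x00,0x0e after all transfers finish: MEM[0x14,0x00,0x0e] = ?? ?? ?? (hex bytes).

[0] 0x05->0x0d len=2 : 57 4a
[1] 0x06->0x0b len=2 : 4a 90
[2] 0x16->0x00 len=5 : c0 dd 3e fc 76
[3] 0x12->0x00 len=5 : af 3f f5 1e c0
[4] 0x17->0x02 len=8 : dd 3e fc 76 ca e0 55 1f
[5] 0x1e->0x17 len=2 : 1f 95
[6] 0x17->0x13 len=2 : 1f 95
query mem[0x14]=0x95, mem[0x00]=0xaf, mem[0x0e]=0x4a

MEM[0x14,0x00,0x0e] = 95 af 4a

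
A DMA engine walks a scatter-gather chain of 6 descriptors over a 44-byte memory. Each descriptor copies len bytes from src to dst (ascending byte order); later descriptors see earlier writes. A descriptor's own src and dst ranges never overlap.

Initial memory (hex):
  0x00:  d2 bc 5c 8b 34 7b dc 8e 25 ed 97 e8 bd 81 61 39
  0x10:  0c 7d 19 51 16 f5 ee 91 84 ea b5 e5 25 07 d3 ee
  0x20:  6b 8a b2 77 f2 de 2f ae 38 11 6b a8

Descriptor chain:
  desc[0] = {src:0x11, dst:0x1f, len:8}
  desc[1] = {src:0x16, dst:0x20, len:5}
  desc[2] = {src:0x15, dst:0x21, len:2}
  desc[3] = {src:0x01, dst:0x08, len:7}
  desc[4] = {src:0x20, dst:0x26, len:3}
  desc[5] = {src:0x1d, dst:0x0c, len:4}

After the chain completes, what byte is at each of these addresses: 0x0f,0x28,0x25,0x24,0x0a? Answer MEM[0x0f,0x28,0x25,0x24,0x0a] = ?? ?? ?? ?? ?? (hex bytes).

MEM[0x0f,0x28,0x25,0x24,0x0a] = ee ee 91 b5 8b

D0: mem[0x1f..0x26] <- [7d 19 51 16 f5 ee 91 84]
D1: mem[0x20..0x24] <- [ee 91 84 ea b5]
D2: mem[0x21..0x22] <- [f5 ee]
D3: mem[0x08..0x0e] <- [bc 5c 8b 34 7b dc 8e]
D4: mem[0x26..0x28] <- [ee f5 ee]
D5: mem[0x0c..0x0f] <- [07 d3 7d ee]
query mem[0x0f]=0xee, mem[0x28]=0xee, mem[0x25]=0x91, mem[0x24]=0xb5, mem[0x0a]=0x8b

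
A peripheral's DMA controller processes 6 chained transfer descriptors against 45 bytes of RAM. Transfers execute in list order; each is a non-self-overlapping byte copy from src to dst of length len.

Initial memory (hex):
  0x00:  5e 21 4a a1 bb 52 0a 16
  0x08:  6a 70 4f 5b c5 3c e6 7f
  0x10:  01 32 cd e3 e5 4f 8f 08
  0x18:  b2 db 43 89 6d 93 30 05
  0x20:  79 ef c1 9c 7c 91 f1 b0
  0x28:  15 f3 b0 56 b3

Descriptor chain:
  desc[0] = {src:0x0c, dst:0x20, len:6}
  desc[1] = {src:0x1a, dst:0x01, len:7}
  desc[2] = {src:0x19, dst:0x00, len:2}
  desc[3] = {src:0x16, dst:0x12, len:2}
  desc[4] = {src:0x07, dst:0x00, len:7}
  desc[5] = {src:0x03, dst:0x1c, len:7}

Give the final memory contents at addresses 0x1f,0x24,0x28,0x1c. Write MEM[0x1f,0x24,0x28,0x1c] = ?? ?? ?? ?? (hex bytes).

MEM[0x1f,0x24,0x28,0x1c] = 3c 01 15 4f

#0 dst[0x20+6] := {0xc5,0x3c,0xe6,0x7f,0x01,0x32}
#1 dst[0x01+7] := {0x43,0x89,0x6d,0x93,0x30,0x05,0xc5}
#2 dst[0x00+2] := {0xdb,0x43}
#3 dst[0x12+2] := {0x8f,0x08}
#4 dst[0x00+7] := {0xc5,0x6a,0x70,0x4f,0x5b,0xc5,0x3c}
#5 dst[0x1c+7] := {0x4f,0x5b,0xc5,0x3c,0xc5,0x6a,0x70}
query mem[0x1f]=0x3c, mem[0x24]=0x01, mem[0x28]=0x15, mem[0x1c]=0x4f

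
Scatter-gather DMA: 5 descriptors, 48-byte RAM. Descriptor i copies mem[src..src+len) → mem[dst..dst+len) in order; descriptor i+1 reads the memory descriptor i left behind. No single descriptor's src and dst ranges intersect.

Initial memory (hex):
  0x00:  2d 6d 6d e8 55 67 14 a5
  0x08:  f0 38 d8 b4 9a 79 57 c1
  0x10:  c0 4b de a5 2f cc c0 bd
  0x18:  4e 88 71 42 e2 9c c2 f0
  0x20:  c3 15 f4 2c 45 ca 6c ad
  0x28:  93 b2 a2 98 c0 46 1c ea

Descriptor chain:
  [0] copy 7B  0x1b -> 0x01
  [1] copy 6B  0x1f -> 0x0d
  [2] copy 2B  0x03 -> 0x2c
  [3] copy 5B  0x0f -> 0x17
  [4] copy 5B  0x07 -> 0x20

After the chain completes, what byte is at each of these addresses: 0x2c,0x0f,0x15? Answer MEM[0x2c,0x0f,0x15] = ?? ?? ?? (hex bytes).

MEM[0x2c,0x0f,0x15] = 9c 15 cc

[0] 0x1b->0x01 len=7 : 42 e2 9c c2 f0 c3 15
[1] 0x1f->0x0d len=6 : f0 c3 15 f4 2c 45
[2] 0x03->0x2c len=2 : 9c c2
[3] 0x0f->0x17 len=5 : 15 f4 2c 45 a5
[4] 0x07->0x20 len=5 : 15 f0 38 d8 b4
query mem[0x2c]=0x9c, mem[0x0f]=0x15, mem[0x15]=0xcc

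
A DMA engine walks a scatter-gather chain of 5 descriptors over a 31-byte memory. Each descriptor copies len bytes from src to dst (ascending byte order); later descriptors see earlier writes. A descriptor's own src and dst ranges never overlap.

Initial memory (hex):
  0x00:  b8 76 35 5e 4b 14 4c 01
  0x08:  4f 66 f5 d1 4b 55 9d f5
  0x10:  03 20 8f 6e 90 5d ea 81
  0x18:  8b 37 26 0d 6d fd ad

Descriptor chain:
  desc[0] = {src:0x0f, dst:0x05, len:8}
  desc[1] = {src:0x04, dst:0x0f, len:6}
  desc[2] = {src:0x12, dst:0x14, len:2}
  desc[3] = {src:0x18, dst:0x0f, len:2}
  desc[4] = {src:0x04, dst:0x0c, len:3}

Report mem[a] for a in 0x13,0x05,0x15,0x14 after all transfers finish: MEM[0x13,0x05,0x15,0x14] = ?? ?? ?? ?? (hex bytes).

MEM[0x13,0x05,0x15,0x14] = 8f f5 8f 20

#0 dst[0x05+8] := {0xf5,0x03,0x20,0x8f,0x6e,0x90,0x5d,0xea}
#1 dst[0x0f+6] := {0x4b,0xf5,0x03,0x20,0x8f,0x6e}
#2 dst[0x14+2] := {0x20,0x8f}
#3 dst[0x0f+2] := {0x8b,0x37}
#4 dst[0x0c+3] := {0x4b,0xf5,0x03}
query mem[0x13]=0x8f, mem[0x05]=0xf5, mem[0x15]=0x8f, mem[0x14]=0x20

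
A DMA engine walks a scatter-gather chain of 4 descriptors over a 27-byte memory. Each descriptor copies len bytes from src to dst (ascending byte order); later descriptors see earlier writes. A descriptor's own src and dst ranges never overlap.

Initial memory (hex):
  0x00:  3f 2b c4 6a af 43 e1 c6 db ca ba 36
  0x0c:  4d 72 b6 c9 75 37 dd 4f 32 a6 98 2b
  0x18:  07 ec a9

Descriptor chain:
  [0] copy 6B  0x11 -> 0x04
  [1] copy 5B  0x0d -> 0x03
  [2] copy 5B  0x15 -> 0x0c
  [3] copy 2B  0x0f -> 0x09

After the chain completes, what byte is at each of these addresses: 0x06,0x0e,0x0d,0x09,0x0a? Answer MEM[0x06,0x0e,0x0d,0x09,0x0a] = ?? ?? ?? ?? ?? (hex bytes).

[0] 0x11->0x04 len=6 : 37 dd 4f 32 a6 98
[1] 0x0d->0x03 len=5 : 72 b6 c9 75 37
[2] 0x15->0x0c len=5 : a6 98 2b 07 ec
[3] 0x0f->0x09 len=2 : 07 ec
query mem[0x06]=0x75, mem[0x0e]=0x2b, mem[0x0d]=0x98, mem[0x09]=0x07, mem[0x0a]=0xec

MEM[0x06,0x0e,0x0d,0x09,0x0a] = 75 2b 98 07 ec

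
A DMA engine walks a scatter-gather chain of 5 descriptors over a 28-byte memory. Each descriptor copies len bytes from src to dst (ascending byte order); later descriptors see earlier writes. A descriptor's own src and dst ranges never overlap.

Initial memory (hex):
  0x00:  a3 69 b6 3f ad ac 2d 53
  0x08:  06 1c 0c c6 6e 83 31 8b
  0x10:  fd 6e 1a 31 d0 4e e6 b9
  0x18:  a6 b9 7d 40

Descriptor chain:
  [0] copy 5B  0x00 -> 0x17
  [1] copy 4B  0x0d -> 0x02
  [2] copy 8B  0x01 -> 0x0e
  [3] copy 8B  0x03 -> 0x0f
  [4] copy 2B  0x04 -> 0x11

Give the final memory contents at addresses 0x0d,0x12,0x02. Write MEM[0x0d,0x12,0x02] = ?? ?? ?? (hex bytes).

D0: mem[0x17..0x1b] <- [a3 69 b6 3f ad]
D1: mem[0x02..0x05] <- [83 31 8b fd]
D2: mem[0x0e..0x15] <- [69 83 31 8b fd 2d 53 06]
D3: mem[0x0f..0x16] <- [31 8b fd 2d 53 06 1c 0c]
D4: mem[0x11..0x12] <- [8b fd]
query mem[0x0d]=0x83, mem[0x12]=0xfd, mem[0x02]=0x83

MEM[0x0d,0x12,0x02] = 83 fd 83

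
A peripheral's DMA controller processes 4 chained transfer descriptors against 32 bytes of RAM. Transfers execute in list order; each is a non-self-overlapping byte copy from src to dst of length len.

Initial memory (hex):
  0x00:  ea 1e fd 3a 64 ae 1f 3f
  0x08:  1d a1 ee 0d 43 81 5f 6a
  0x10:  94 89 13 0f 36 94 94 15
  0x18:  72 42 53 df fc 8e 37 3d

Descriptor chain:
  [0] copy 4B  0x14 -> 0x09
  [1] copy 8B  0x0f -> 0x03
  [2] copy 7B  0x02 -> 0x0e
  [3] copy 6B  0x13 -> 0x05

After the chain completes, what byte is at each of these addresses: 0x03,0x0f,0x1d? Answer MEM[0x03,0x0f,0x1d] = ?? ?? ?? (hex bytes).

MEM[0x03,0x0f,0x1d] = 6a 6a 8e

  after D0: wrote 4B at 0x09 = 36949415
  after D1: wrote 8B at 0x03 = 6a9489130f369494
  after D2: wrote 7B at 0x0e = fd6a9489130f36
  after D3: wrote 6B at 0x05 = 0f3694941572
query mem[0x03]=0x6a, mem[0x0f]=0x6a, mem[0x1d]=0x8e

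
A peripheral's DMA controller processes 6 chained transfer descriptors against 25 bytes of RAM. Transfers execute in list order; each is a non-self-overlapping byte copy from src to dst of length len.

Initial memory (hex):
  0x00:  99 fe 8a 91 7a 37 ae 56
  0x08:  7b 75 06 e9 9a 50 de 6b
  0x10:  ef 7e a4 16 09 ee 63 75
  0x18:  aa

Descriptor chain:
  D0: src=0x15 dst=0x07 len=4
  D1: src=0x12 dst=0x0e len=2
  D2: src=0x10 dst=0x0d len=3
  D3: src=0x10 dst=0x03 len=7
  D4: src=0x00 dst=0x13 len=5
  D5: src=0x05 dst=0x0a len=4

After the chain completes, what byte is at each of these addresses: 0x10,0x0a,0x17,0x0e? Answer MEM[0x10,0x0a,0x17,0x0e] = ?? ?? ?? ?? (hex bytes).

MEM[0x10,0x0a,0x17,0x0e] = ef a4 7e 7e

#0 dst[0x07+4] := {0xee,0x63,0x75,0xaa}
#1 dst[0x0e+2] := {0xa4,0x16}
#2 dst[0x0d+3] := {0xef,0x7e,0xa4}
#3 dst[0x03+7] := {0xef,0x7e,0xa4,0x16,0x09,0xee,0x63}
#4 dst[0x13+5] := {0x99,0xfe,0x8a,0xef,0x7e}
#5 dst[0x0a+4] := {0xa4,0x16,0x09,0xee}
query mem[0x10]=0xef, mem[0x0a]=0xa4, mem[0x17]=0x7e, mem[0x0e]=0x7e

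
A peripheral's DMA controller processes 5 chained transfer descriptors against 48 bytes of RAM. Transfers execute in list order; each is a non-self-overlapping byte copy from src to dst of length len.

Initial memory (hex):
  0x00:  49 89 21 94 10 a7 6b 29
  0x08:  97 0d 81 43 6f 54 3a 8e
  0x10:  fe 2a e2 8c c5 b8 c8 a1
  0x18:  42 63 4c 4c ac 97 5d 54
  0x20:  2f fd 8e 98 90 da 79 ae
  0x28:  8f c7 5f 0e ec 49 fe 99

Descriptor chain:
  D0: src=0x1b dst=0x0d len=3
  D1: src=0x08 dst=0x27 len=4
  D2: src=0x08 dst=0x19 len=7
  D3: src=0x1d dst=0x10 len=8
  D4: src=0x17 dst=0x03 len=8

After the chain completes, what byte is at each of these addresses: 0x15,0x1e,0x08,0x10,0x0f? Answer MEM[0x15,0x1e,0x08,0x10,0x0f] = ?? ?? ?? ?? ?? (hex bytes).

MEM[0x15,0x1e,0x08,0x10,0x0f] = 8e 4c 43 6f 97

#0 dst[0x0d+3] := {0x4c,0xac,0x97}
#1 dst[0x27+4] := {0x97,0x0d,0x81,0x43}
#2 dst[0x19+7] := {0x97,0x0d,0x81,0x43,0x6f,0x4c,0xac}
#3 dst[0x10+8] := {0x6f,0x4c,0xac,0x2f,0xfd,0x8e,0x98,0x90}
#4 dst[0x03+8] := {0x90,0x42,0x97,0x0d,0x81,0x43,0x6f,0x4c}
query mem[0x15]=0x8e, mem[0x1e]=0x4c, mem[0x08]=0x43, mem[0x10]=0x6f, mem[0x0f]=0x97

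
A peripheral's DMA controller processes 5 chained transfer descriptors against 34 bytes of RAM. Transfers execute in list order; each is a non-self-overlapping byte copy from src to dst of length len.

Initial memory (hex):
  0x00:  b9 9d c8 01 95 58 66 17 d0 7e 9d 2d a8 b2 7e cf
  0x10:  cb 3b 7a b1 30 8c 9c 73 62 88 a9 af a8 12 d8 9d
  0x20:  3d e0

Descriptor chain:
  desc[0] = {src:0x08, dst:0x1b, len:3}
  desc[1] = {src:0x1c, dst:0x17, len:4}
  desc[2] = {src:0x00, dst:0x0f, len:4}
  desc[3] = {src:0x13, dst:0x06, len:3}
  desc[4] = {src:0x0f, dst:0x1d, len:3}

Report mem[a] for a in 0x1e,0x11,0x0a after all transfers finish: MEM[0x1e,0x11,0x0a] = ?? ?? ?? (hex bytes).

  after D0: wrote 3B at 0x1b = d07e9d
  after D1: wrote 4B at 0x17 = 7e9dd89d
  after D2: wrote 4B at 0x0f = b99dc801
  after D3: wrote 3B at 0x06 = b1308c
  after D4: wrote 3B at 0x1d = b99dc8
query mem[0x1e]=0x9d, mem[0x11]=0xc8, mem[0x0a]=0x9d

MEM[0x1e,0x11,0x0a] = 9d c8 9d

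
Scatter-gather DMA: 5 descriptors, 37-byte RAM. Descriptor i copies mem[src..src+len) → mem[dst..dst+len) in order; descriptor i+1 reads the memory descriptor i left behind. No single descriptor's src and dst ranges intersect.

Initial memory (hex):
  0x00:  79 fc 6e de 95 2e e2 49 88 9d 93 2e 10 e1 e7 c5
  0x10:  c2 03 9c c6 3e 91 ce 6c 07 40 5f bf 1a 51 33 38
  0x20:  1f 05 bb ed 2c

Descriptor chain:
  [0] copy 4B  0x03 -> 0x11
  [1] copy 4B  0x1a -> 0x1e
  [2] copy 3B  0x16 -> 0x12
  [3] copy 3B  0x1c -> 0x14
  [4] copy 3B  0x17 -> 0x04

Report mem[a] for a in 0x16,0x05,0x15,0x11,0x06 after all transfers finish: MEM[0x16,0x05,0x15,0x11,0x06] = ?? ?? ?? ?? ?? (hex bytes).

MEM[0x16,0x05,0x15,0x11,0x06] = 5f 07 51 de 40

#0 dst[0x11+4] := {0xde,0x95,0x2e,0xe2}
#1 dst[0x1e+4] := {0x5f,0xbf,0x1a,0x51}
#2 dst[0x12+3] := {0xce,0x6c,0x07}
#3 dst[0x14+3] := {0x1a,0x51,0x5f}
#4 dst[0x04+3] := {0x6c,0x07,0x40}
query mem[0x16]=0x5f, mem[0x05]=0x07, mem[0x15]=0x51, mem[0x11]=0xde, mem[0x06]=0x40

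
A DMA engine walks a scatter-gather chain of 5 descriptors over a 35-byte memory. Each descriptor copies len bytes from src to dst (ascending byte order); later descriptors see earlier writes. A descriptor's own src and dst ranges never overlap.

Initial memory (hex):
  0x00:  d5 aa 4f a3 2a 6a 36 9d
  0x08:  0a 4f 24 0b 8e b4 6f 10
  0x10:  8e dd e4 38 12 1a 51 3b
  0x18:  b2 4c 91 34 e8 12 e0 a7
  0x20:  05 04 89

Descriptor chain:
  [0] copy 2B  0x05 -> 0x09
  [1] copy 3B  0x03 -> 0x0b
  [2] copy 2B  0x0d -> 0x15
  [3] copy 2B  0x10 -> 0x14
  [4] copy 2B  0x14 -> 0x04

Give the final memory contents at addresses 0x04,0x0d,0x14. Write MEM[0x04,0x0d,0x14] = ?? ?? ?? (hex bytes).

D0: mem[0x09..0x0a] <- [6a 36]
D1: mem[0x0b..0x0d] <- [a3 2a 6a]
D2: mem[0x15..0x16] <- [6a 6f]
D3: mem[0x14..0x15] <- [8e dd]
D4: mem[0x04..0x05] <- [8e dd]
query mem[0x04]=0x8e, mem[0x0d]=0x6a, mem[0x14]=0x8e

MEM[0x04,0x0d,0x14] = 8e 6a 8e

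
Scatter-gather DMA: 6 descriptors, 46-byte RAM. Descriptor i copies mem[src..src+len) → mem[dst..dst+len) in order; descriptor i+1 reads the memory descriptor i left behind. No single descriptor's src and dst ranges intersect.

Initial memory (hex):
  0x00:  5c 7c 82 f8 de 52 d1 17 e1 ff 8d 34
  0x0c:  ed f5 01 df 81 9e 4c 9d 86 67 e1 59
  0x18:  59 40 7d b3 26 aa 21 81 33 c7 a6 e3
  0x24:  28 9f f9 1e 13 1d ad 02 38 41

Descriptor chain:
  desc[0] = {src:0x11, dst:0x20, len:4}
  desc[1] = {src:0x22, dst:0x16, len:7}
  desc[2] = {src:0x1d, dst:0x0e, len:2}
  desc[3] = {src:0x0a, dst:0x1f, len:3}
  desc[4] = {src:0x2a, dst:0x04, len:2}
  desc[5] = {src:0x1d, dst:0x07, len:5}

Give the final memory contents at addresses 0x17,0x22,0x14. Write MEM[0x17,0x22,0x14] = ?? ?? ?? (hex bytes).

MEM[0x17,0x22,0x14] = 86 9d 86

#0 dst[0x20+4] := {0x9e,0x4c,0x9d,0x86}
#1 dst[0x16+7] := {0x9d,0x86,0x28,0x9f,0xf9,0x1e,0x13}
#2 dst[0x0e+2] := {0xaa,0x21}
#3 dst[0x1f+3] := {0x8d,0x34,0xed}
#4 dst[0x04+2] := {0xad,0x02}
#5 dst[0x07+5] := {0xaa,0x21,0x8d,0x34,0xed}
query mem[0x17]=0x86, mem[0x22]=0x9d, mem[0x14]=0x86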